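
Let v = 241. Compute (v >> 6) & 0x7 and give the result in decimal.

v = 0011110001
Shift right by 6: 0011
Mask low 3 bits: 011 = 3

3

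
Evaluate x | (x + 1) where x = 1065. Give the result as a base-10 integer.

x = 10000101001 = 1065
x + 1 = 10000101010
OR    = 10000101011 = 1067
(x | (x + 1) sets the lowest cleared bit.)

1067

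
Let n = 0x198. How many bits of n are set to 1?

4

0x198 = 110011000
Count the 1s: 1 + 1 + 1 + 1 = 4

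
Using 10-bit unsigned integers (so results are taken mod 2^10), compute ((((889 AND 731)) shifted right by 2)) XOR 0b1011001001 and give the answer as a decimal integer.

889 = 1101111001
731 = 1011011011
→ AND → 1001011001 = 601
→ shifted right by 2 → 0010010110 = 150
0b1011001001 = 1011001001
→ XOR → 1001011111 = 607

607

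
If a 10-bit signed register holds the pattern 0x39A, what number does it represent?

pattern = 1110011010 (MSB is 1 ⇒ negative)
Invert: 0001100101, add 1 → 0001100110 = 102, so the value is -102.
(Equivalently: 922 - 2^10 = 922 - 1024 = -102.)

-102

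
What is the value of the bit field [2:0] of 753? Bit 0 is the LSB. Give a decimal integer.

v = 01011110001
Shift right by 0: 01011110001
Mask low 3 bits: 001 = 1

1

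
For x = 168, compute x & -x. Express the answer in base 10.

x = 10101000 = 168
-x (two's complement) = …01011000
AND   = 00001000 = 8
(x & -x isolates the lowest set bit of x.)

8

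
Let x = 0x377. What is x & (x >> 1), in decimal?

307

x = 1101110111 = 887
x>>1 = 0110111011
AND  = 0100110011 = 307
(x & (x >> 1) has a 1 wherever x has two consecutive 1 bits.)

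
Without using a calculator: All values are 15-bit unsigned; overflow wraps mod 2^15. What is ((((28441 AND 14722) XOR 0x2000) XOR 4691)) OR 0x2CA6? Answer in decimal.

16375

28441 = 110111100011001
14722 = 011100110000010
→ AND → 010100100000000 = 10496
0x2000 = 010000000000000
→ XOR → 000100100000000 = 2304
4691 = 001001001010011
→ XOR → 001101101010011 = 6995
0x2CA6 = 010110010100110
→ OR → 011111111110111 = 16375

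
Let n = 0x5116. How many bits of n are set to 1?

6

0x5116 = 101000100010110
Count the 1s: 1 + 1 + 1 + 1 + 1 + 1 = 6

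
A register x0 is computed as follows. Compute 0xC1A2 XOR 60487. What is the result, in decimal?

11749

0xC1A2 = 1100000110100010
60487 = 1110110001000111
XOR → 0010110111100101 = 11749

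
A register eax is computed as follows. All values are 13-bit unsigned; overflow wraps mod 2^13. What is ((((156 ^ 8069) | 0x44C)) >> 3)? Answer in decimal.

1003

156 = 0000010011100
8069 = 1111110000101
→ ^ → 1111100011001 = 7961
0x44C = 0010001001100
→ | → 1111101011101 = 8029
→ >> 3 → 0001111101011 = 1003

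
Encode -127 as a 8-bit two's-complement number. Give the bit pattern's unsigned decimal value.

129

127 in 8 bits: 01111111
Invert: 10000000
Add 1:  10000001 = 129
(Check: 2^8 - 127 = 256 - 127 = 129.)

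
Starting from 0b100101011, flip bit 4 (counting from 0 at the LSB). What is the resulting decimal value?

315

x = 100101011
bit 4 is currently 0; toggle it via x ^ (1 << 4) = x ^ 16
→ 100111011 = 315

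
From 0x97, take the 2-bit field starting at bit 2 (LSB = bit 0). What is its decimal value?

v = 00000010010111
Shift right by 2: 000000100101
Mask low 2 bits: 01 = 1

1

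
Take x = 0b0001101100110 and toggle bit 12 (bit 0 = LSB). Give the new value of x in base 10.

4966

x = 0001101100110
bit 12 is currently 0; toggle it via x ^ (1 << 12) = x ^ 4096
→ 1001101100110 = 4966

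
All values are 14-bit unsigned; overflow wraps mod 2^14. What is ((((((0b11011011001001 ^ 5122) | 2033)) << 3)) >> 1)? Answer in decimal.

8172

0b11011011001001 = 11011011001001
5122 = 01010000000010
→ ^ → 10001011001011 = 8907
2033 = 00011111110001
→ | → 10011111111011 = 10235
→ << 3 (mod 2^14) → 11111111011000 = 16344
→ >> 1 → 01111111101100 = 8172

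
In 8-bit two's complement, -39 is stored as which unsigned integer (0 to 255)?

217

39 in 8 bits: 00100111
Invert: 11011000
Add 1:  11011001 = 217
(Check: 2^8 - 39 = 256 - 39 = 217.)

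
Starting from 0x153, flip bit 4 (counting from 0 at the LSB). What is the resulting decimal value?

323

x = 0101010011
bit 4 is currently 1; toggle it via x ^ (1 << 4) = x ^ 16
→ 0101000011 = 323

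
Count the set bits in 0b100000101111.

n = 100000101111
Count the 1s: 1 + 1 + 1 + 1 + 1 + 1 = 6

6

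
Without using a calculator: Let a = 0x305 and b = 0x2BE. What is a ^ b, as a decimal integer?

0x305 = 1100000101
0x2BE = 1010111110
XOR → 0110111011 = 443

443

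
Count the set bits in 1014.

1014 = 1111110110
Count the 1s: 1 + 1 + 1 + 1 + 1 + 1 + 1 + 1 = 8

8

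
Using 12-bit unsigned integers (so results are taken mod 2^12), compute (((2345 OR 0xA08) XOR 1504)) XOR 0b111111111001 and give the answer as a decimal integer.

2345 = 100100101001
0xA08 = 101000001000
→ OR → 101100101001 = 2857
1504 = 010111100000
→ XOR → 111011001001 = 3785
0b111111111001 = 111111111001
→ XOR → 000100110000 = 304

304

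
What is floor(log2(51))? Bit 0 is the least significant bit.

5

51 = 110011
The topmost 1 is at position 5 (since 2^5 = 32 ≤ 51 < 64).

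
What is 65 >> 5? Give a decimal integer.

65 = 1000001
shift right by 5 → 0000010 = 2
(equivalently, floor(65 / 32))

2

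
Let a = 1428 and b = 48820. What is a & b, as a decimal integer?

1172

1428 = 0000010110010100
48820 = 1011111010110100
AND → 0000010010010100 = 1172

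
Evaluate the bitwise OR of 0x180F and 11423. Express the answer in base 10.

0x180F = 01100000001111
11423 = 10110010011111
 OR → 11110010011111 = 15519

15519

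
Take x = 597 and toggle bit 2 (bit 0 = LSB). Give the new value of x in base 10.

x = 0001001010101
bit 2 is currently 1; toggle it via x ^ (1 << 2) = x ^ 4
→ 0001001010001 = 593

593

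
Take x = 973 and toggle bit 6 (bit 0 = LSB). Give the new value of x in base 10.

909

x = 1111001101
bit 6 is currently 1; toggle it via x ^ (1 << 6) = x ^ 64
→ 1110001101 = 909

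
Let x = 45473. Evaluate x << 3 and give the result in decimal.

363784

45473 = 0001011000110100001
shift left by 3 → 1011000110100001000 = 363784
(equivalently, 45473 × 2^3 = 45473 × 8)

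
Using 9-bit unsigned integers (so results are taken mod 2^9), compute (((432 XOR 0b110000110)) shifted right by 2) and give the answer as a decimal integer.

432 = 110110000
0b110000110 = 110000110
→ XOR → 000110110 = 54
→ shifted right by 2 → 000001101 = 13

13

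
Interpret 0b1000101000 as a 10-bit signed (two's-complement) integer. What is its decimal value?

-472

pattern = 1000101000 (MSB is 1 ⇒ negative)
Invert: 0111010111, add 1 → 0111011000 = 472, so the value is -472.
(Equivalently: 552 - 2^10 = 552 - 1024 = -472.)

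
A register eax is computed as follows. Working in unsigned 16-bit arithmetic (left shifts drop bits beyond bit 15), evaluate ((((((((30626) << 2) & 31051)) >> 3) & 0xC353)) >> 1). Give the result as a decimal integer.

30626 = 0111011110100010
→ << 2 (mod 2^16) → 1101111010001000 = 56968
31051 = 0111100101001011
→ & → 0101100000001000 = 22536
→ >> 3 → 0000101100000001 = 2817
0xC353 = 1100001101010011
→ & → 0000001100000001 = 769
→ >> 1 → 0000000110000000 = 384

384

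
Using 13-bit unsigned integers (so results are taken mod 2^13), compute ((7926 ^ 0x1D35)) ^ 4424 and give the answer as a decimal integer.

7926 = 1111011110110
0x1D35 = 1110100110101
→ ^ → 0001111000011 = 963
4424 = 1000101001000
→ ^ → 1001010001011 = 4747

4747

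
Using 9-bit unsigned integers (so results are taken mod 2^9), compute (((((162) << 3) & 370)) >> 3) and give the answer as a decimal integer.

34

162 = 010100010
→ << 3 (mod 2^9) → 100010000 = 272
370 = 101110010
→ & → 100010000 = 272
→ >> 3 → 000100010 = 34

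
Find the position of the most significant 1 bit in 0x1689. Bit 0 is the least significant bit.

12

0x1689 = 1011010001001
The topmost 1 is at position 12 (since 2^12 = 4096 ≤ 5769 < 8192).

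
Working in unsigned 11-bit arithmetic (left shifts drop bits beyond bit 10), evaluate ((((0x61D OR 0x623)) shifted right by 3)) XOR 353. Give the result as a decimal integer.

422

0x61D = 11000011101
0x623 = 11000100011
→ OR → 11000111111 = 1599
→ shifted right by 3 → 00011000111 = 199
353 = 00101100001
→ XOR → 00110100110 = 422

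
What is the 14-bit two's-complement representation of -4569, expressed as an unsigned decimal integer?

4569 in 14 bits: 01000111011001
Invert: 10111000100110
Add 1:  10111000100111 = 11815
(Check: 2^14 - 4569 = 16384 - 4569 = 11815.)

11815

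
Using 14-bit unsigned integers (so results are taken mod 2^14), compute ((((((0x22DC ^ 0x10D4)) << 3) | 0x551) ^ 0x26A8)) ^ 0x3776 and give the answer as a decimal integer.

0x22DC = 10001011011100
0x10D4 = 01000011010100
→ ^ → 11001000001000 = 12808
→ << 3 (mod 2^14) → 01000001000000 = 4160
0x551 = 00010101010001
→ | → 01010101010001 = 5457
0x26A8 = 10011010101000
→ ^ → 11001111111001 = 13305
0x3776 = 11011101110110
→ ^ → 00010010001111 = 1167

1167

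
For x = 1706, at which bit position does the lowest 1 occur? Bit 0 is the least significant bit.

1

1706 = 11010101010
Trailing zeros: 1, so the lowest set bit is bit 1 (value 2).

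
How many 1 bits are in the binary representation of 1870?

7

1870 = 11101001110
Count the 1s: 1 + 1 + 1 + 1 + 1 + 1 + 1 = 7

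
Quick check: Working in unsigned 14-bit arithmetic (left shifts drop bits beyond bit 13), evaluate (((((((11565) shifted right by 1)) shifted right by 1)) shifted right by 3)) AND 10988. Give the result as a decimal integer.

104

11565 = 10110100101101
→ shifted right by 1 → 01011010010110 = 5782
→ shifted right by 1 → 00101101001011 = 2891
→ shifted right by 3 → 00000101101001 = 361
10988 = 10101011101100
→ AND → 00000001101000 = 104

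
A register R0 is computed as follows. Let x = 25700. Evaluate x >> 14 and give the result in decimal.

25700 = 110010001100100
shift right by 14 → 000000000000001 = 1
(equivalently, floor(25700 / 16384))

1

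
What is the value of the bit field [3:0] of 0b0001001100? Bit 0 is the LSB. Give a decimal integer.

12

v = 0001001100
Shift right by 0: 0001001100
Mask low 4 bits: 1100 = 12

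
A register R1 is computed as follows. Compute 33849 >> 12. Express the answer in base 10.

8

33849 = 1000010000111001
shift right by 12 → 0000000000001000 = 8
(equivalently, floor(33849 / 4096))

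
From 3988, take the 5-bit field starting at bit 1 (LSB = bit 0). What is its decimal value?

10

v = 111110010100
Shift right by 1: 11111001010
Mask low 5 bits: 01010 = 10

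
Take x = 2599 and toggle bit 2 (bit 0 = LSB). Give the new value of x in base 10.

2595

x = 0101000100111
bit 2 is currently 1; toggle it via x ^ (1 << 2) = x ^ 4
→ 0101000100011 = 2595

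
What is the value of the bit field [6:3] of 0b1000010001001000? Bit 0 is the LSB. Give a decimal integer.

v = 1000010001001000
Shift right by 3: 1000010001001
Mask low 4 bits: 1001 = 9

9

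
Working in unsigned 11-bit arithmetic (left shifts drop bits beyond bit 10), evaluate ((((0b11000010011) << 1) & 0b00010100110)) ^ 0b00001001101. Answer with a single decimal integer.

0b11000010011 = 11000010011
→ << 1 (mod 2^11) → 10000100110 = 1062
0b00010100110 = 00010100110
→ & → 00000100110 = 38
0b00001001101 = 00001001101
→ ^ → 00001101011 = 107

107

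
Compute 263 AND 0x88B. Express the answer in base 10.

3

263 = 000100000111
0x88B = 100010001011
AND → 000000000011 = 3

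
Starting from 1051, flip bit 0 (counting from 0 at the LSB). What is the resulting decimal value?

1050

x = 0010000011011
bit 0 is currently 1; toggle it via x ^ (1 << 0) = x ^ 1
→ 0010000011010 = 1050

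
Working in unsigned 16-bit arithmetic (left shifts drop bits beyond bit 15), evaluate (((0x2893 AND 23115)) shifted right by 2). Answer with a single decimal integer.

512

0x2893 = 0010100010010011
23115 = 0101101001001011
→ AND → 0000100000000011 = 2051
→ shifted right by 2 → 0000001000000000 = 512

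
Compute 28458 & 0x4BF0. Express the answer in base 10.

19232

28458 = 110111100101010
0x4BF0 = 100101111110000
AND → 100101100100000 = 19232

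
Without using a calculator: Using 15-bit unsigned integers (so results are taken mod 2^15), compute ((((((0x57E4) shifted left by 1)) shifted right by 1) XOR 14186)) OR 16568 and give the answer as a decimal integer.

24766

0x57E4 = 101011111100100
→ shifted left by 1 (mod 2^15) → 010111111001000 = 12232
→ shifted right by 1 → 001011111100100 = 6116
14186 = 011011101101010
→ XOR → 010000010001110 = 8334
16568 = 100000010111000
→ OR → 110000010111110 = 24766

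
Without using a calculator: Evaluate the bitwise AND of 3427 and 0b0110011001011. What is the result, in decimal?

3427 = 110101100011
b = 110011001011
AND → 110001000011 = 3139

3139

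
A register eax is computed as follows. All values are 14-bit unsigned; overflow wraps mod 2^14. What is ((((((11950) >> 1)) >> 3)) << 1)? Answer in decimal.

1492

11950 = 10111010101110
→ >> 1 → 01011101010111 = 5975
→ >> 3 → 00001011101010 = 746
→ << 1 (mod 2^14) → 00010111010100 = 1492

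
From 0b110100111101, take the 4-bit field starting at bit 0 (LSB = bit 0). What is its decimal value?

13

v = 110100111101
Shift right by 0: 110100111101
Mask low 4 bits: 1101 = 13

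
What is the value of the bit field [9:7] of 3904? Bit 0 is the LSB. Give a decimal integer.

6

v = 0111101000000
Shift right by 7: 011110
Mask low 3 bits: 110 = 6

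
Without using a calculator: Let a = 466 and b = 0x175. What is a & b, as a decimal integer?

466 = 111010010
0x175 = 101110101
AND → 101010000 = 336

336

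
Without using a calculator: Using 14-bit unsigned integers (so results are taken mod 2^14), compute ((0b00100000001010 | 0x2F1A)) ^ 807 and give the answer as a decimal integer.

0b00100000001010 = 00100000001010
0x2F1A = 10111100011010
→ | → 10111100011010 = 12058
807 = 00001100100111
→ ^ → 10110000111101 = 11325

11325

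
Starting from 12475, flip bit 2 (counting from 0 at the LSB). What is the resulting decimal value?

12479

x = 11000010111011
bit 2 is currently 0; toggle it via x ^ (1 << 2) = x ^ 4
→ 11000010111111 = 12479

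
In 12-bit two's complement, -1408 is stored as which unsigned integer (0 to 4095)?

1408 in 12 bits: 010110000000
Invert: 101001111111
Add 1:  101010000000 = 2688
(Check: 2^12 - 1408 = 4096 - 1408 = 2688.)

2688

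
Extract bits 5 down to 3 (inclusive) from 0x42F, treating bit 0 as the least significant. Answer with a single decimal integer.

5

v = 10000101111
Shift right by 3: 10000101
Mask low 3 bits: 101 = 5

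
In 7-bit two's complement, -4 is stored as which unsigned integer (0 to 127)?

4 in 7 bits: 0000100
Invert: 1111011
Add 1:  1111100 = 124
(Check: 2^7 - 4 = 128 - 4 = 124.)

124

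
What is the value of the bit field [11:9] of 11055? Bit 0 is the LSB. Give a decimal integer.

v = 010101100101111
Shift right by 9: 010101
Mask low 3 bits: 101 = 5

5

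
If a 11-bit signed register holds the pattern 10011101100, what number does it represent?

-788

pattern = 10011101100 (MSB is 1 ⇒ negative)
Invert: 01100010011, add 1 → 01100010100 = 788, so the value is -788.
(Equivalently: 1260 - 2^11 = 1260 - 2048 = -788.)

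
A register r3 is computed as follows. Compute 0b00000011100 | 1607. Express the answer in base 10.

1631

a = 00000011100
1607 = 11001000111
 OR → 11001011111 = 1631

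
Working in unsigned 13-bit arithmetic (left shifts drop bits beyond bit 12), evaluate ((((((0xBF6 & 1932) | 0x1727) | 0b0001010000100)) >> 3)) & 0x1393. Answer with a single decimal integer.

656

0xBF6 = 0101111110110
1932 = 0011110001100
→ & → 0001110000100 = 900
0x1727 = 1011100100111
→ | → 1011110100111 = 6055
0b0001010000100 = 0001010000100
→ | → 1011110100111 = 6055
→ >> 3 → 0001011110100 = 756
0x1393 = 1001110010011
→ & → 0001010010000 = 656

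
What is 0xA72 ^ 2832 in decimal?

0xA72 = 101001110010
2832 = 101100010000
XOR → 000101100010 = 354

354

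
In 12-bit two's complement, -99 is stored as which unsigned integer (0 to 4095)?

99 in 12 bits: 000001100011
Invert: 111110011100
Add 1:  111110011101 = 3997
(Check: 2^12 - 99 = 4096 - 99 = 3997.)

3997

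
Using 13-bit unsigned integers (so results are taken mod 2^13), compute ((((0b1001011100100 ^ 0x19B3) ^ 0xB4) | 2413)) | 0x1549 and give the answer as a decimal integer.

0b1001011100100 = 1001011100100
0x19B3 = 1100110110011
→ ^ → 0101101010111 = 2903
0xB4 = 0000010110100
→ ^ → 0101111100011 = 3043
2413 = 0100101101101
→ | → 0101111101111 = 3055
0x1549 = 1010101001001
→ | → 1111111101111 = 8175

8175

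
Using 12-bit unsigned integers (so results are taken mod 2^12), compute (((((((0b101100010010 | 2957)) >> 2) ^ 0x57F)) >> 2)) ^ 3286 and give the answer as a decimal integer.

3376

0b101100010010 = 101100010010
2957 = 101110001101
→ | → 101110011111 = 2975
→ >> 2 → 001011100111 = 743
0x57F = 010101111111
→ ^ → 011110011000 = 1944
→ >> 2 → 000111100110 = 486
3286 = 110011010110
→ ^ → 110100110000 = 3376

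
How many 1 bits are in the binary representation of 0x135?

5

0x135 = 100110101
Count the 1s: 1 + 1 + 1 + 1 + 1 = 5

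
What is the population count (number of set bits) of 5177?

5177 = 1010000111001
Count the 1s: 1 + 1 + 1 + 1 + 1 + 1 = 6

6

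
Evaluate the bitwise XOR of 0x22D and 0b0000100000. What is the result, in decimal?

0x22D = 1000101101
b = 0000100000
XOR → 1000001101 = 525

525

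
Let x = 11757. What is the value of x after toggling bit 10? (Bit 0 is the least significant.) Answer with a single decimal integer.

x = 10110111101101
bit 10 is currently 1; toggle it via x ^ (1 << 10) = x ^ 1024
→ 10100111101101 = 10733

10733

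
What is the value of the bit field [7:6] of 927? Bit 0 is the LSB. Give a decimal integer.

2

v = 1110011111
Shift right by 6: 1110
Mask low 2 bits: 10 = 2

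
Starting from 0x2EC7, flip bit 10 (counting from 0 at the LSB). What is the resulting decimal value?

10951

x = 010111011000111
bit 10 is currently 1; toggle it via x ^ (1 << 10) = x ^ 1024
→ 010101011000111 = 10951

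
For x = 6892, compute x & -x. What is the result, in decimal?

x = 1101011101100 = 6892
-x (two's complement) = …0010100010100
AND   = 0000000000100 = 4
(x & -x isolates the lowest set bit of x.)

4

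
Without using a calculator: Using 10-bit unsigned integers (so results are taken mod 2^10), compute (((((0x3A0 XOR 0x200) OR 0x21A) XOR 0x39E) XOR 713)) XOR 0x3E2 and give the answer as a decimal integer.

271

0x3A0 = 1110100000
0x200 = 1000000000
→ XOR → 0110100000 = 416
0x21A = 1000011010
→ OR → 1110111010 = 954
0x39E = 1110011110
→ XOR → 0000100100 = 36
713 = 1011001001
→ XOR → 1011101101 = 749
0x3E2 = 1111100010
→ XOR → 0100001111 = 271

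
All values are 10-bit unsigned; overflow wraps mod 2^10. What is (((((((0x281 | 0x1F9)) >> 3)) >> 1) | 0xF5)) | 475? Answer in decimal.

511

0x281 = 1010000001
0x1F9 = 0111111001
→ | → 1111111001 = 1017
→ >> 3 → 0001111111 = 127
→ >> 1 → 0000111111 = 63
0xF5 = 0011110101
→ | → 0011111111 = 255
475 = 0111011011
→ | → 0111111111 = 511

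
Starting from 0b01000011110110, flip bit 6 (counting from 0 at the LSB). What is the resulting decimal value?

4278

x = 01000011110110
bit 6 is currently 1; toggle it via x ^ (1 << 6) = x ^ 64
→ 01000010110110 = 4278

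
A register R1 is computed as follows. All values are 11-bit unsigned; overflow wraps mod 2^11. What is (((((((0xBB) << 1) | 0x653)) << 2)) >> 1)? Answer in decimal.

750

0xBB = 00010111011
→ << 1 (mod 2^11) → 00101110110 = 374
0x653 = 11001010011
→ | → 11101110111 = 1911
→ << 2 (mod 2^11) → 10111011100 = 1500
→ >> 1 → 01011101110 = 750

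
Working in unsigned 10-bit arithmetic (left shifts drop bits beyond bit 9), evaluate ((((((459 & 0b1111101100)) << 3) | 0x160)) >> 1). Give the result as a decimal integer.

432

459 = 0111001011
0b1111101100 = 1111101100
→ & → 0111001000 = 456
→ << 3 (mod 2^10) → 1001000000 = 576
0x160 = 0101100000
→ | → 1101100000 = 864
→ >> 1 → 0110110000 = 432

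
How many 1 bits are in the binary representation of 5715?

7

5715 = 1011001010011
Count the 1s: 1 + 1 + 1 + 1 + 1 + 1 + 1 = 7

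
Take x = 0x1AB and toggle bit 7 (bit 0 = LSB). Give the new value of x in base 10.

299

x = 110101011
bit 7 is currently 1; toggle it via x ^ (1 << 7) = x ^ 128
→ 100101011 = 299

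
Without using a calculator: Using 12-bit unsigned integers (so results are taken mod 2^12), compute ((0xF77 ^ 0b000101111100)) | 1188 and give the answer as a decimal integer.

3759

0xF77 = 111101110111
0b000101111100 = 000101111100
→ ^ → 111000001011 = 3595
1188 = 010010100100
→ | → 111010101111 = 3759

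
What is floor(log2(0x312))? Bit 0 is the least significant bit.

9

0x312 = 1100010010
The topmost 1 is at position 9 (since 2^9 = 512 ≤ 786 < 1024).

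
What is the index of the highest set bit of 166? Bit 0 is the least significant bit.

7

166 = 10100110
The topmost 1 is at position 7 (since 2^7 = 128 ≤ 166 < 256).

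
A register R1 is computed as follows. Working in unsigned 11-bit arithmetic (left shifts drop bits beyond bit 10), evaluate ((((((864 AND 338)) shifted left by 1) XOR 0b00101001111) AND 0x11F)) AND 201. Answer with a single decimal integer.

9

864 = 01101100000
338 = 00101010010
→ AND → 00101000000 = 320
→ shifted left by 1 (mod 2^11) → 01010000000 = 640
0b00101001111 = 00101001111
→ XOR → 01111001111 = 975
0x11F = 00100011111
→ AND → 00100001111 = 271
201 = 00011001001
→ AND → 00000001001 = 9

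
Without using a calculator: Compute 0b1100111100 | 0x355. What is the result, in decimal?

a = 1100111100
0x355 = 1101010101
 OR → 1101111101 = 893

893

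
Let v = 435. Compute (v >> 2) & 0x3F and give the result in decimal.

v = 110110011
Shift right by 2: 1101100
Mask low 6 bits: 101100 = 44

44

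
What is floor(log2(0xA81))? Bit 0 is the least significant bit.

0xA81 = 101010000001
The topmost 1 is at position 11 (since 2^11 = 2048 ≤ 2689 < 4096).

11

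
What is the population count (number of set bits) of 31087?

31087 = 111100101101111
Count the 1s: 1 + 1 + 1 + 1 + 1 + 1 + 1 + 1 + 1 + 1 + 1 = 11

11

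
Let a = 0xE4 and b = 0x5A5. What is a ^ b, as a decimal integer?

0xE4 = 00011100100
0x5A5 = 10110100101
XOR → 10101000001 = 1345

1345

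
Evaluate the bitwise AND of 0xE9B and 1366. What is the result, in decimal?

0xE9B = 111010011011
1366 = 010101010110
AND → 010000010010 = 1042

1042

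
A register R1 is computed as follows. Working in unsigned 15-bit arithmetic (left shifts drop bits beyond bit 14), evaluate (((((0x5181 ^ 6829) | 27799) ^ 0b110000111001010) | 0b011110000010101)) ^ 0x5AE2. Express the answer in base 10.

25751

0x5181 = 101000110000001
6829 = 001101010101101
→ ^ → 100101100101100 = 19244
27799 = 110110010010111
→ | → 110111110111111 = 28607
0b110000111001010 = 110000111001010
→ ^ → 000111001110101 = 3701
0b011110000010101 = 011110000010101
→ | → 011111001110101 = 15989
0x5AE2 = 101101011100010
→ ^ → 110010010010111 = 25751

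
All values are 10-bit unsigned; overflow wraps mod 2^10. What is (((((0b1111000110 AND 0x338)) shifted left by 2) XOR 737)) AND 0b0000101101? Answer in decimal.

33

0b1111000110 = 1111000110
0x338 = 1100111000
→ AND → 1100000000 = 768
→ shifted left by 2 (mod 2^10) → 0000000000 = 0
737 = 1011100001
→ XOR → 1011100001 = 737
0b0000101101 = 0000101101
→ AND → 0000100001 = 33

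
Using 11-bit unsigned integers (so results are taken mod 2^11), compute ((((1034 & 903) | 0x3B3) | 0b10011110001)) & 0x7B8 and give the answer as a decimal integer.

1034 = 10000001010
903 = 01110000111
→ & → 00000000010 = 2
0x3B3 = 01110110011
→ | → 01110110011 = 947
0b10011110001 = 10011110001
→ | → 11111110011 = 2035
0x7B8 = 11110111000
→ & → 11110110000 = 1968

1968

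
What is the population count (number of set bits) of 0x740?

4

0x740 = 11101000000
Count the 1s: 1 + 1 + 1 + 1 = 4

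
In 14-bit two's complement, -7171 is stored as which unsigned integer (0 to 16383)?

7171 in 14 bits: 01110000000011
Invert: 10001111111100
Add 1:  10001111111101 = 9213
(Check: 2^14 - 7171 = 16384 - 7171 = 9213.)

9213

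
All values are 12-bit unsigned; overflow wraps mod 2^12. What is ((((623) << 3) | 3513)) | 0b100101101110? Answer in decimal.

4095

623 = 001001101111
→ << 3 (mod 2^12) → 001101111000 = 888
3513 = 110110111001
→ | → 111111111001 = 4089
0b100101101110 = 100101101110
→ | → 111111111111 = 4095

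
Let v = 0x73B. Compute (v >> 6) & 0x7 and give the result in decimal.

4

v = 011100111011
Shift right by 6: 011100
Mask low 3 bits: 100 = 4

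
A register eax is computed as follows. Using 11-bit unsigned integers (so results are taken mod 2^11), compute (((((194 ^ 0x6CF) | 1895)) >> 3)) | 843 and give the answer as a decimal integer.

1007

194 = 00011000010
0x6CF = 11011001111
→ ^ → 11000001101 = 1549
1895 = 11101100111
→ | → 11101101111 = 1903
→ >> 3 → 00011101101 = 237
843 = 01101001011
→ | → 01111101111 = 1007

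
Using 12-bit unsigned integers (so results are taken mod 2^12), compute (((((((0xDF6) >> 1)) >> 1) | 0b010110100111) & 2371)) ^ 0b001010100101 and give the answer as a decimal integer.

998

0xDF6 = 110111110110
→ >> 1 → 011011111011 = 1787
→ >> 1 → 001101111101 = 893
0b010110100111 = 010110100111
→ | → 011111111111 = 2047
2371 = 100101000011
→ & → 000101000011 = 323
0b001010100101 = 001010100101
→ ^ → 001111100110 = 998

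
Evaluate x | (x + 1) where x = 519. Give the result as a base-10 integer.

x = 1000000111 = 519
x + 1 = 1000001000
OR    = 1000001111 = 527
(x | (x + 1) sets the lowest cleared bit.)

527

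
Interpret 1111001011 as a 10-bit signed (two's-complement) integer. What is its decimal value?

-53

pattern = 1111001011 (MSB is 1 ⇒ negative)
Invert: 0000110100, add 1 → 0000110101 = 53, so the value is -53.
(Equivalently: 971 - 2^10 = 971 - 1024 = -53.)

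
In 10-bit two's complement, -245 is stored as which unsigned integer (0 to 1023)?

245 in 10 bits: 0011110101
Invert: 1100001010
Add 1:  1100001011 = 779
(Check: 2^10 - 245 = 1024 - 245 = 779.)

779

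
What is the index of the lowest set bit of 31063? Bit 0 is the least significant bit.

31063 = 111100101010111
Trailing zeros: 0, so the lowest set bit is bit 0 (value 1).

0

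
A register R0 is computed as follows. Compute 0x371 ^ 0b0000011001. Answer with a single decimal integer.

872

0x371 = 1101110001
b = 0000011001
XOR → 1101101000 = 872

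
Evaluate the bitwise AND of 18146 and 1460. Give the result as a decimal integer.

18146 = 100011011100010
1460 = 000010110110100
AND → 000010010100000 = 1184

1184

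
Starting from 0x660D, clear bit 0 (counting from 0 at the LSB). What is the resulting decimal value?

x = 110011000001101
bit 0 is currently 1; clear it via x & ~(1 << 0) = x & ~1
→ 110011000001100 = 26124

26124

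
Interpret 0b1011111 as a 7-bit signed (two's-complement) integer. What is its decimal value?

-33

pattern = 1011111 (MSB is 1 ⇒ negative)
Invert: 0100000, add 1 → 0100001 = 33, so the value is -33.
(Equivalently: 95 - 2^7 = 95 - 128 = -33.)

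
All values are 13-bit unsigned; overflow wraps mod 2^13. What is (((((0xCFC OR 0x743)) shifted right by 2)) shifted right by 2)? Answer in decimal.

0xCFC = 0110011111100
0x743 = 0011101000011
→ OR → 0111111111111 = 4095
→ shifted right by 2 → 0001111111111 = 1023
→ shifted right by 2 → 0000011111111 = 255

255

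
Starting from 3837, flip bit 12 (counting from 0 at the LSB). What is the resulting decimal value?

x = 0111011111101
bit 12 is currently 0; toggle it via x ^ (1 << 12) = x ^ 4096
→ 1111011111101 = 7933

7933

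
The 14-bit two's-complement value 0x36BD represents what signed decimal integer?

pattern = 11011010111101 (MSB is 1 ⇒ negative)
Invert: 00100101000010, add 1 → 00100101000011 = 2371, so the value is -2371.
(Equivalently: 14013 - 2^14 = 14013 - 16384 = -2371.)

-2371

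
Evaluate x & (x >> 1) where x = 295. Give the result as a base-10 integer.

x = 100100111 = 295
x>>1 = 010010011
AND  = 000000011 = 3
(x & (x >> 1) has a 1 wherever x has two consecutive 1 bits.)

3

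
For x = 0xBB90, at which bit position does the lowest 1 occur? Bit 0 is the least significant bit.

0xBB90 = 1011101110010000
Trailing zeros: 4, so the lowest set bit is bit 4 (value 16).

4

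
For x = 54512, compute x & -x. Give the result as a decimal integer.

16

x = 1101010011110000 = 54512
-x (two's complement) = …0010101100010000
AND   = 0000000000010000 = 16
(x & -x isolates the lowest set bit of x.)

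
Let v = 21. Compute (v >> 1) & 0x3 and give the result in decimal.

v = 00010101
Shift right by 1: 0001010
Mask low 2 bits: 10 = 2

2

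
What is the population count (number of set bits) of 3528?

6

3528 = 110111001000
Count the 1s: 1 + 1 + 1 + 1 + 1 + 1 = 6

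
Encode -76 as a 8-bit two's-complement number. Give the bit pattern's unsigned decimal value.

76 in 8 bits: 01001100
Invert: 10110011
Add 1:  10110100 = 180
(Check: 2^8 - 76 = 256 - 76 = 180.)

180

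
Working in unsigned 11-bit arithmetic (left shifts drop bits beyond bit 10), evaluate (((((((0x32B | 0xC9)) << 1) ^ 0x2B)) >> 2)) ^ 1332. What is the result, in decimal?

0x32B = 01100101011
0xC9 = 00011001001
→ | → 01111101011 = 1003
→ << 1 (mod 2^11) → 11111010110 = 2006
0x2B = 00000101011
→ ^ → 11111111101 = 2045
→ >> 2 → 00111111111 = 511
1332 = 10100110100
→ ^ → 10011001011 = 1227

1227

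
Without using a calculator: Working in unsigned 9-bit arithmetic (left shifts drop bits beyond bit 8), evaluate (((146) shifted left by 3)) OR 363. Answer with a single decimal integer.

146 = 010010010
→ shifted left by 3 (mod 2^9) → 010010000 = 144
363 = 101101011
→ OR → 111111011 = 507

507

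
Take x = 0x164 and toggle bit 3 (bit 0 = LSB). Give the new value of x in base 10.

x = 0101100100
bit 3 is currently 0; toggle it via x ^ (1 << 3) = x ^ 8
→ 0101101100 = 364

364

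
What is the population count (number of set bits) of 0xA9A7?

9

0xA9A7 = 1010100110100111
Count the 1s: 1 + 1 + 1 + 1 + 1 + 1 + 1 + 1 + 1 = 9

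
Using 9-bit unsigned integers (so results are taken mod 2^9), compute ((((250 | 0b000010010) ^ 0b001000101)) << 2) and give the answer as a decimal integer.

252

250 = 011111010
0b000010010 = 000010010
→ | → 011111010 = 250
0b001000101 = 001000101
→ ^ → 010111111 = 191
→ << 2 (mod 2^9) → 011111100 = 252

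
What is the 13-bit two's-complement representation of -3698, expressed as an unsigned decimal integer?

3698 in 13 bits: 0111001110010
Invert: 1000110001101
Add 1:  1000110001110 = 4494
(Check: 2^13 - 3698 = 8192 - 3698 = 4494.)

4494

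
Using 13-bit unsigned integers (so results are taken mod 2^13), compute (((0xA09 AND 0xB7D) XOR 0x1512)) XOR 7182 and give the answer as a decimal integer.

0xA09 = 0101000001001
0xB7D = 0101101111101
→ AND → 0101000001001 = 2569
0x1512 = 1010100010010
→ XOR → 1111100011011 = 7963
7182 = 1110000001110
→ XOR → 0001100010101 = 789

789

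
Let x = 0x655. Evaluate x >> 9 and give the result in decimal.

0x655 = 11001010101
shift right by 9 → 00000000011 = 3
(equivalently, floor(1621 / 512))

3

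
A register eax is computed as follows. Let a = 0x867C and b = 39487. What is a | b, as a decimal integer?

0x867C = 1000011001111100
39487 = 1001101000111111
 OR → 1001111001111111 = 40575

40575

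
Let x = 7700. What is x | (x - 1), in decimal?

x = 1111000010100 = 7700
x - 1 = 1111000010011
OR    = 1111000010111 = 7703
(x | (x - 1) sets all bits below the lowest set bit.)

7703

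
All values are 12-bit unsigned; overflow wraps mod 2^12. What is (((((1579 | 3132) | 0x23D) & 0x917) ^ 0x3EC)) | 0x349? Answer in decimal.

3067

1579 = 011000101011
3132 = 110000111100
→ | → 111000111111 = 3647
0x23D = 001000111101
→ | → 111000111111 = 3647
0x917 = 100100010111
→ & → 100000010111 = 2071
0x3EC = 001111101100
→ ^ → 101111111011 = 3067
0x349 = 001101001001
→ | → 101111111011 = 3067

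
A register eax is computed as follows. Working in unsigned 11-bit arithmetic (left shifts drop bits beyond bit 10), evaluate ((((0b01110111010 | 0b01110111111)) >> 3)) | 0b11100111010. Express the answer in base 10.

1919

0b01110111010 = 01110111010
0b01110111111 = 01110111111
→ | → 01110111111 = 959
→ >> 3 → 00001110111 = 119
0b11100111010 = 11100111010
→ | → 11101111111 = 1919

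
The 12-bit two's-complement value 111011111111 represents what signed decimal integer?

-257

pattern = 111011111111 (MSB is 1 ⇒ negative)
Invert: 000100000000, add 1 → 000100000001 = 257, so the value is -257.
(Equivalently: 3839 - 2^12 = 3839 - 4096 = -257.)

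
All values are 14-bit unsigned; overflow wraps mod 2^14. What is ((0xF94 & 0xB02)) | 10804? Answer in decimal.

0xF94 = 00111110010100
0xB02 = 00101100000010
→ & → 00101100000000 = 2816
10804 = 10101000110100
→ | → 10101100110100 = 11060

11060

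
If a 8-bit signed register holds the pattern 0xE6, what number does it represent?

-26

pattern = 11100110 (MSB is 1 ⇒ negative)
Invert: 00011001, add 1 → 00011010 = 26, so the value is -26.
(Equivalently: 230 - 2^8 = 230 - 256 = -26.)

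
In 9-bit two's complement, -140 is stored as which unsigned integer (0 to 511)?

140 in 9 bits: 010001100
Invert: 101110011
Add 1:  101110100 = 372
(Check: 2^9 - 140 = 512 - 140 = 372.)

372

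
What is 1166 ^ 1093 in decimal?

1166 = 10010001110
1093 = 10001000101
XOR → 00011001011 = 203

203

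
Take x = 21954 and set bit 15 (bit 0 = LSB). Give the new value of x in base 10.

54722

x = 0101010111000010
bit 15 is currently 0; set it via x | (1 << 15) = x | 32768
→ 1101010111000010 = 54722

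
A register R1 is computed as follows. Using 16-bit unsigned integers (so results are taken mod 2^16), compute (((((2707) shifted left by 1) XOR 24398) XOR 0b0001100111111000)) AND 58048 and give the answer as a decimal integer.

2707 = 0000101010010011
→ shifted left by 1 (mod 2^16) → 0001010100100110 = 5414
24398 = 0101111101001110
→ XOR → 0100101001101000 = 19048
0b0001100111111000 = 0001100111111000
→ XOR → 0101001110010000 = 21392
58048 = 1110001011000000
→ AND → 0100001010000000 = 17024

17024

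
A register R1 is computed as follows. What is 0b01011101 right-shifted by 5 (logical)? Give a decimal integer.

2

x = 1011101
shift right by 5 → 0000010 = 2
(equivalently, floor(93 / 32))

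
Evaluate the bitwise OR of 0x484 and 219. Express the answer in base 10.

0x484 = 10010000100
219 = 00011011011
 OR → 10011011111 = 1247

1247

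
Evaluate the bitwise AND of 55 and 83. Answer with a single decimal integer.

55 = 0110111
83 = 1010011
AND → 0010011 = 19

19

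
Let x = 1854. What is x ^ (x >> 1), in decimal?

x = 11100111110 = 1854
x>>1 = 01110011111
XOR  = 10010100001 = 1185
(x ^ (x >> 1) gives the standard binary-reflected Gray code of x.)

1185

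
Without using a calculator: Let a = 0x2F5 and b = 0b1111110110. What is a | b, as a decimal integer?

1015

0x2F5 = 1011110101
b = 1111110110
 OR → 1111110111 = 1015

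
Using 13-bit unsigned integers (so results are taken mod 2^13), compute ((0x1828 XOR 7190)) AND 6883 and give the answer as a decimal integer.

0x1828 = 1100000101000
7190 = 1110000010110
→ XOR → 0010000111110 = 1086
6883 = 1101011100011
→ AND → 0000000100010 = 34

34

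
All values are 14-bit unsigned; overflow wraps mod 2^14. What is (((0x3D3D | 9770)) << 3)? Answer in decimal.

0x3D3D = 11110100111101
9770 = 10011000101010
→ | → 11111100111111 = 16191
→ << 3 (mod 2^14) → 11100111111000 = 14840

14840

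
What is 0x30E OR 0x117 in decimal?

0x30E = 1100001110
0x117 = 0100010111
 OR → 1100011111 = 799

799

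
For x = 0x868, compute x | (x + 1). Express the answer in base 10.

2153

x = 100001101000 = 2152
x + 1 = 100001101001
OR    = 100001101001 = 2153
(x | (x + 1) sets the lowest cleared bit.)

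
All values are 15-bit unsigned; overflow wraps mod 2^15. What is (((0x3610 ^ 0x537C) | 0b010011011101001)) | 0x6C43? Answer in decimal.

28655

0x3610 = 011011000010000
0x537C = 101001101111100
→ ^ → 110010101101100 = 25964
0b010011011101001 = 010011011101001
→ | → 110011111101101 = 26605
0x6C43 = 110110001000011
→ | → 110111111101111 = 28655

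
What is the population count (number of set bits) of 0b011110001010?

n = 11110001010
Count the 1s: 1 + 1 + 1 + 1 + 1 + 1 = 6

6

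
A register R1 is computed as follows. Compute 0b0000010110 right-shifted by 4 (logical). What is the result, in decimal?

x = 10110
shift right by 4 → 00001 = 1
(equivalently, floor(22 / 16))

1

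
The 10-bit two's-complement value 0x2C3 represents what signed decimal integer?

-317

pattern = 1011000011 (MSB is 1 ⇒ negative)
Invert: 0100111100, add 1 → 0100111101 = 317, so the value is -317.
(Equivalently: 707 - 2^10 = 707 - 1024 = -317.)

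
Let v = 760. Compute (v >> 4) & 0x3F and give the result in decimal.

47

v = 00001011111000
Shift right by 4: 0000101111
Mask low 6 bits: 101111 = 47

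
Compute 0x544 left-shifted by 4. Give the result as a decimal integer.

21568

0x544 = 000010101000100
shift left by 4 → 101010001000000 = 21568
(equivalently, 1348 × 2^4 = 1348 × 16)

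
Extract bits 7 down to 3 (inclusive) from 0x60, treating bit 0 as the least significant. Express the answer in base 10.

12

v = 000001100000
Shift right by 3: 000001100
Mask low 5 bits: 01100 = 12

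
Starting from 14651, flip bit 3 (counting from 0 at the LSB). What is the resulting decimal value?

x = 11100100111011
bit 3 is currently 1; toggle it via x ^ (1 << 3) = x ^ 8
→ 11100100110011 = 14643

14643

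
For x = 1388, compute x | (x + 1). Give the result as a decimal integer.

1389

x = 10101101100 = 1388
x + 1 = 10101101101
OR    = 10101101101 = 1389
(x | (x + 1) sets the lowest cleared bit.)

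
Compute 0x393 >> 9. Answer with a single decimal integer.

1

0x393 = 1110010011
shift right by 9 → 0000000001 = 1
(equivalently, floor(915 / 512))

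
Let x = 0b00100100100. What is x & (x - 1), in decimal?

288

x = 100100100 = 292
x - 1 = 100100011
AND   = 100100000 = 288
(x & (x - 1) clears the lowest set bit of x.)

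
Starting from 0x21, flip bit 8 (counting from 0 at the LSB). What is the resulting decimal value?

289

x = 000100001
bit 8 is currently 0; toggle it via x ^ (1 << 8) = x ^ 256
→ 100100001 = 289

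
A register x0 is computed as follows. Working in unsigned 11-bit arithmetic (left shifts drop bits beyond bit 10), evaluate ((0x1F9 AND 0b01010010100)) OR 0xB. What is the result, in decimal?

0x1F9 = 00111111001
0b01010010100 = 01010010100
→ AND → 00010010000 = 144
0xB = 00000001011
→ OR → 00010011011 = 155

155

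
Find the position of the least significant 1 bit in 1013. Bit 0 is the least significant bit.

1013 = 1111110101
Trailing zeros: 0, so the lowest set bit is bit 0 (value 1).

0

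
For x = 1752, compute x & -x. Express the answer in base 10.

x = 11011011000 = 1752
-x (two's complement) = …00100101000
AND   = 00000001000 = 8
(x & -x isolates the lowest set bit of x.)

8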